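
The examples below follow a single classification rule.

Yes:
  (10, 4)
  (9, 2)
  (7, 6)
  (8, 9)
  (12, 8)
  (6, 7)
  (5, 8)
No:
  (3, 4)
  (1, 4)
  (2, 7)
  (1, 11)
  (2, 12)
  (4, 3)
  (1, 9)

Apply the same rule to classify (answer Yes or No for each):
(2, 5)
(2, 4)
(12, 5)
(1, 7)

The simplest hypothesis consistent with all the labels is: first ≥ 5.
(2, 5): No (first 2). (2, 4): No (first 2). (12, 5): Yes (first 12). (1, 7): No (first 1).

No, No, Yes, No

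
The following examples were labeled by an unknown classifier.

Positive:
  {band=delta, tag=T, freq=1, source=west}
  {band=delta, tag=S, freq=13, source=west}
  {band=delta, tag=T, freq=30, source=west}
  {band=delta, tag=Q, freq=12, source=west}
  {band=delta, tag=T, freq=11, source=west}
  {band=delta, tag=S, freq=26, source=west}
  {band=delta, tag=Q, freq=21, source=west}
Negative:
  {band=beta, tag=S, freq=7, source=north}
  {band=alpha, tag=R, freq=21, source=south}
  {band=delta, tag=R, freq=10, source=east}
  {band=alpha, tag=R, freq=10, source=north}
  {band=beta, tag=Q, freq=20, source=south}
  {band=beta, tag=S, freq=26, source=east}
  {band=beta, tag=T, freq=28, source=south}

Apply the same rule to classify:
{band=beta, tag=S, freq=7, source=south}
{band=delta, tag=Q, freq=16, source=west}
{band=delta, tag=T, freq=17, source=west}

The rule appears to be: source is west.
{band=beta, tag=S, freq=7, source=south} → source is south → Negative.
{band=delta, tag=Q, freq=16, source=west} → source is west → Positive.
{band=delta, tag=T, freq=17, source=west} → source is west → Positive.

Negative, Positive, Positive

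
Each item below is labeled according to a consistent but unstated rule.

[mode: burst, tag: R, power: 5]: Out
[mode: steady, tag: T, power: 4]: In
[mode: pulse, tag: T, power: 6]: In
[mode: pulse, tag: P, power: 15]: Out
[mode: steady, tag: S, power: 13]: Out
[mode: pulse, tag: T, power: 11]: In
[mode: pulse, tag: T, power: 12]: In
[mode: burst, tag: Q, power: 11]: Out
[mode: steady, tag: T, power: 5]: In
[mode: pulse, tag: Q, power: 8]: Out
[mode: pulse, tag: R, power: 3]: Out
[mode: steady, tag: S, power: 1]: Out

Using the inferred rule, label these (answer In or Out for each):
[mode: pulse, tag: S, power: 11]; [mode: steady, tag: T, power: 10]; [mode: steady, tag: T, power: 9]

Out, In, In

The classifier is using: tag is T.
[mode: pulse, tag: S, power: 11] → tag is S → Out. [mode: steady, tag: T, power: 10] → tag is T → In. [mode: steady, tag: T, power: 9] → tag is T → In.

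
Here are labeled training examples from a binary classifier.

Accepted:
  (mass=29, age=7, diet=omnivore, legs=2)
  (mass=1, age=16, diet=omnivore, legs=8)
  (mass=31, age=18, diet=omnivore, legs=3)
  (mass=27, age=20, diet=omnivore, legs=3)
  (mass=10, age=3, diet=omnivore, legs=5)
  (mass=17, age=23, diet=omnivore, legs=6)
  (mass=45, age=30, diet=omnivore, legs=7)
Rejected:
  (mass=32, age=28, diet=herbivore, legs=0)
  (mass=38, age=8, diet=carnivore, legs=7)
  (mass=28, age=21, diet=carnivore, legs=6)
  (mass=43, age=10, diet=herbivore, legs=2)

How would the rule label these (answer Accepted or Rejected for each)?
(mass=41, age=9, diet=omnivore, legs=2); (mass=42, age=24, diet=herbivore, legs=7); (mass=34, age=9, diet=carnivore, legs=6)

Every 'Accepted' example satisfies: diet is omnivore. None of the 'Rejected' examples do.
(mass=41, age=9, diet=omnivore, legs=2): diet is omnivore, satisfies this → Accepted.
(mass=42, age=24, diet=herbivore, legs=7): diet is herbivore, doesn't qualify → Rejected.
(mass=34, age=9, diet=carnivore, legs=6): diet is carnivore, doesn't qualify → Rejected.

Accepted, Rejected, Rejected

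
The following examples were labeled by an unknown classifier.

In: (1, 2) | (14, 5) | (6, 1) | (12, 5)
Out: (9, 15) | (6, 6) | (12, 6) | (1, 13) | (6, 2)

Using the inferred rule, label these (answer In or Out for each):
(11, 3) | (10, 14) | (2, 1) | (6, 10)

Out, Out, In, Out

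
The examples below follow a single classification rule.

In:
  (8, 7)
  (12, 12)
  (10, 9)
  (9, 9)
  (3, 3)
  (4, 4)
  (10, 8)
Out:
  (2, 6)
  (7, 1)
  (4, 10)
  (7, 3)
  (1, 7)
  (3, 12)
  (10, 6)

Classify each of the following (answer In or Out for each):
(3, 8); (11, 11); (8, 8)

Out, In, In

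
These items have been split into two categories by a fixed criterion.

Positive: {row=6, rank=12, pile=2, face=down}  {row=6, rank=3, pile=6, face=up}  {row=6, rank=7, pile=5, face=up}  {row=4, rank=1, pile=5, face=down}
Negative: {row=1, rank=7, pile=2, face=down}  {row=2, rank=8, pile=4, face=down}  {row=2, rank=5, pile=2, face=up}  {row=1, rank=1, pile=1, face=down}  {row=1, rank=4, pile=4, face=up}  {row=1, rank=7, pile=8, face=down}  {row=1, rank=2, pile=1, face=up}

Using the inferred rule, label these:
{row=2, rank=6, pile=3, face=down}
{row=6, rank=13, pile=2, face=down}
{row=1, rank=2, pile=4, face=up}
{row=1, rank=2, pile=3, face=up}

Negative, Positive, Negative, Negative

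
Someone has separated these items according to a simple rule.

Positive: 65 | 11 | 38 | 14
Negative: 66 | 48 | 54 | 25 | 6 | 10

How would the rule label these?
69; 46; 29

Negative, Negative, Positive

A rule that fits every label: ≡ 2 (mod 3) — true of each 'Positive' example, false of each 'Negative' one.
69: Negative (69 mod 3 = 0).
46: Negative (46 mod 3 = 1).
29: Positive (29 mod 3 = 2).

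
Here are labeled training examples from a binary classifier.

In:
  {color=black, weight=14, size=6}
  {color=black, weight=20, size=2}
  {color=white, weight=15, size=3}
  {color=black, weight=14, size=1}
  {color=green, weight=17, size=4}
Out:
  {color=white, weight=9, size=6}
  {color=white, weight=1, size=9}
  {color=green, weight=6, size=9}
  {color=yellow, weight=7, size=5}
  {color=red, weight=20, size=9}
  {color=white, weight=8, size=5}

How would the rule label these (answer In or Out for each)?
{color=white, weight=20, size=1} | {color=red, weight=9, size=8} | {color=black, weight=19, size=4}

The common property of the 'In' items is: size ≤ 6 AND weight ≥ 14. No 'Out' item has it.
{color=white, weight=20, size=1}: size = 1, weight = 20 — fits, so In. {color=red, weight=9, size=8}: size = 8, weight = 9 — fails this test, so Out. {color=black, weight=19, size=4}: size = 4, weight = 19 — fits, so In.

In, Out, In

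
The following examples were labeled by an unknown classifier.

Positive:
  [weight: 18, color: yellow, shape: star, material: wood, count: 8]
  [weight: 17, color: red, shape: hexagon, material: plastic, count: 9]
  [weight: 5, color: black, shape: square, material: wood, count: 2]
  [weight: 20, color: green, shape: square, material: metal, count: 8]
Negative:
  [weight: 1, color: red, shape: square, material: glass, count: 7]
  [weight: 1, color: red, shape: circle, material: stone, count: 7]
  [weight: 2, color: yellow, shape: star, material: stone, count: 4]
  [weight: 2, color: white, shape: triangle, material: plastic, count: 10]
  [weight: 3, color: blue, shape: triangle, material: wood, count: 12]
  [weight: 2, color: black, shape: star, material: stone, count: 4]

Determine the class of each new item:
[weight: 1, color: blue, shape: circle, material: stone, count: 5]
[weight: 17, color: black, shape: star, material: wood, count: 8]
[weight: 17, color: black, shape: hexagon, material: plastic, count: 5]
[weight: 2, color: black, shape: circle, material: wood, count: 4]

Negative, Positive, Positive, Negative

The pattern is that an item is 'Positive' exactly when: weight ≥ 5.
[weight: 1, color: blue, shape: circle, material: stone, count: 5]: Negative (weight = 1).
[weight: 17, color: black, shape: star, material: wood, count: 8]: Positive (weight = 17).
[weight: 17, color: black, shape: hexagon, material: plastic, count: 5]: Positive (weight = 17).
[weight: 2, color: black, shape: circle, material: wood, count: 4]: Negative (weight = 2).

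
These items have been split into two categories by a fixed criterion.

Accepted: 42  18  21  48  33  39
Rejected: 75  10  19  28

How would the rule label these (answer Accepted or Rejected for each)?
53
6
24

Rejected, Accepted, Accepted

'Accepted' ⟺ multiple of 3 AND at most 48.
53 — 53 = 3·17 + 2, 53 > 48, hence Rejected.
6 — 6 = 3·2, 6 ≤ 48, hence Accepted.
24 — 24 = 3·8, 24 ≤ 48, hence Accepted.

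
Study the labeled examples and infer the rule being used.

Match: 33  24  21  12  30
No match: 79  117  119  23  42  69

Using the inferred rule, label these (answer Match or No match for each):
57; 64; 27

The rule appears to be: multiple of 3 AND at most 33.
57: 57 = 3·19, 57 > 33 — does not satisfy this, so No match.
64: 64 = 3·21 + 1, 64 > 33 — does not satisfy this, so No match.
27: 27 = 3·9, 27 ≤ 33 — passes, so Match.

No match, No match, Match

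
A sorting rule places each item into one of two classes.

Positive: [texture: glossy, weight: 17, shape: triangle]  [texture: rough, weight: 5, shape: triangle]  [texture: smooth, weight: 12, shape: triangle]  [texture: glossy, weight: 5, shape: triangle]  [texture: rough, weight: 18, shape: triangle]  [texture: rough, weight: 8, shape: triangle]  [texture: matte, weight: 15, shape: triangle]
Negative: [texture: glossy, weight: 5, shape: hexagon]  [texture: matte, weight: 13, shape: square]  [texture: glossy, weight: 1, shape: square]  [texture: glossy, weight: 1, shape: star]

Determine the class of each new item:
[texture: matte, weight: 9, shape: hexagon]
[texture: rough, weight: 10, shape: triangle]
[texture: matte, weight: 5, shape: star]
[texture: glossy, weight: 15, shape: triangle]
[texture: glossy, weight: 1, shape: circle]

Looking at the examples, the only property every 'Positive' case has and every 'Negative' case lacks is: shape is triangle.
[texture: matte, weight: 9, shape: hexagon]: Negative (shape is hexagon).
[texture: rough, weight: 10, shape: triangle]: Positive (shape is triangle).
[texture: matte, weight: 5, shape: star]: Negative (shape is star).
[texture: glossy, weight: 15, shape: triangle]: Positive (shape is triangle).
[texture: glossy, weight: 1, shape: circle]: Negative (shape is circle).

Negative, Positive, Negative, Positive, Negative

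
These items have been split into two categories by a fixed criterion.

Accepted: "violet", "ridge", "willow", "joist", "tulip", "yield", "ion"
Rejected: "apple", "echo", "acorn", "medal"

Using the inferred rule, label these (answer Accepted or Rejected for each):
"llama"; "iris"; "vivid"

Rejected, Accepted, Accepted

Looking at the examples, the only property every 'Accepted' case has and every 'Rejected' case lacks is: contains 'i'.
"llama": no 'i', doesn't match → Rejected.
"iris": has 'i', has this property → Accepted.
"vivid": has 'i', has this property → Accepted.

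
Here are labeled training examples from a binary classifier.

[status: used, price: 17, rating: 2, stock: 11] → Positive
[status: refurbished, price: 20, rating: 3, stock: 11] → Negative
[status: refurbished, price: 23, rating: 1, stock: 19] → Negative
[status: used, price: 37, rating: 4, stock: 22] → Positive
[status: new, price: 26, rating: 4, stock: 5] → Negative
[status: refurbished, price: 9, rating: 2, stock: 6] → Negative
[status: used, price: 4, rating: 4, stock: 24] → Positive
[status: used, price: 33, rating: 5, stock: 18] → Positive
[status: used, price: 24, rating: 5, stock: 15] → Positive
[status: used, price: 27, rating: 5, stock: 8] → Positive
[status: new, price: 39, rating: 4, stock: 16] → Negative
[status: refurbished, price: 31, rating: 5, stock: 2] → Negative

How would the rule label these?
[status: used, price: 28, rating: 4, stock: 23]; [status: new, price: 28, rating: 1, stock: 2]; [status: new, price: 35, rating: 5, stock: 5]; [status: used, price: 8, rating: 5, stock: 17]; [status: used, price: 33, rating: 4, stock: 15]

Positive, Negative, Negative, Positive, Positive

Every 'Positive' example satisfies: status is used. None of the 'Negative' examples do.
[status: used, price: 28, rating: 4, stock: 23]: status is used, has this property → Positive.
[status: new, price: 28, rating: 1, stock: 2]: status is new, does not fit → Negative.
[status: new, price: 35, rating: 5, stock: 5]: status is new, does not fit → Negative.
[status: used, price: 8, rating: 5, stock: 17]: status is used, has this property → Positive.
[status: used, price: 33, rating: 4, stock: 15]: status is used, has this property → Positive.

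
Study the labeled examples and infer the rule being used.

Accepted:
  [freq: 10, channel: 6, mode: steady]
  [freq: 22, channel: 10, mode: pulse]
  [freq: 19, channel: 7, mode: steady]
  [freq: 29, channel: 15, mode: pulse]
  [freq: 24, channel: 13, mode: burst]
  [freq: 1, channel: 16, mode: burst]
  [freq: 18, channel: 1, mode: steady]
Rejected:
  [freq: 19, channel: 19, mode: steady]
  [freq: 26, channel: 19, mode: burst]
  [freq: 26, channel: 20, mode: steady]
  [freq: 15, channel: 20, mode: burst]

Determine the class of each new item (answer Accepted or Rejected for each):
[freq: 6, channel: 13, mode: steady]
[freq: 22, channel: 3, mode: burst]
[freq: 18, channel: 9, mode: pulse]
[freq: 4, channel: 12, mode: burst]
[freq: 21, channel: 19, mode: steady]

Accepted, Accepted, Accepted, Accepted, Rejected

One predicate separates the groups cleanly: channel ≤ 16.
Accepted: [freq: 6, channel: 13, mode: steady], since channel = 13. Accepted: [freq: 22, channel: 3, mode: burst], since channel = 3. Accepted: [freq: 18, channel: 9, mode: pulse], since channel = 9. Accepted: [freq: 4, channel: 12, mode: burst], since channel = 12. Rejected: [freq: 21, channel: 19, mode: steady], since channel = 19.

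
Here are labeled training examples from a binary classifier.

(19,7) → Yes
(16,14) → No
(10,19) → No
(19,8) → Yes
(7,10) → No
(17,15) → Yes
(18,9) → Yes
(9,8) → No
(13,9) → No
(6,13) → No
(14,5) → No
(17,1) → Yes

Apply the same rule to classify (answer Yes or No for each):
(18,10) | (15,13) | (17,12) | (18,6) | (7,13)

Rule: first ≥ 17. This holds for each 'Yes' example and fails for each 'No' one.
(18,10): first 18 — meets the rule, so Yes.
(15,13): first 15 — doesn't match, so No.
(17,12): first 17 — meets the rule, so Yes.
(18,6): first 18 — meets the rule, so Yes.
(7,13): first 7 — doesn't match, so No.

Yes, No, Yes, Yes, No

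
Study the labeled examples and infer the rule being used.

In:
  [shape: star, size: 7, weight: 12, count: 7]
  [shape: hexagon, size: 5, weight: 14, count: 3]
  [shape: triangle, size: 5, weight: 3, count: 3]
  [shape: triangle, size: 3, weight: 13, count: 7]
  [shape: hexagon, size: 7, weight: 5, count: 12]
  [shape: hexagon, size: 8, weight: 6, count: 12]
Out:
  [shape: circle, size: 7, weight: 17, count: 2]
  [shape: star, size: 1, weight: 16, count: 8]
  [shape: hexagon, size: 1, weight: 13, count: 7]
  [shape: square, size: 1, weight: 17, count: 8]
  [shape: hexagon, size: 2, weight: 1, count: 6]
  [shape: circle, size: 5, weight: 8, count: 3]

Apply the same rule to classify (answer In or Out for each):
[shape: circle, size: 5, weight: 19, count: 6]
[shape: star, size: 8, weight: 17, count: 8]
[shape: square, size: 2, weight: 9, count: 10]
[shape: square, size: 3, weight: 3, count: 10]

One predicate separates the groups cleanly: shape is not circle AND size ≥ 3.
[shape: circle, size: 5, weight: 19, count: 6]: Out (shape is circle, size = 5). [shape: star, size: 8, weight: 17, count: 8]: In (shape is star, size = 8). [shape: square, size: 2, weight: 9, count: 10]: Out (shape is square, size = 2). [shape: square, size: 3, weight: 3, count: 10]: In (shape is square, size = 3).

Out, In, Out, In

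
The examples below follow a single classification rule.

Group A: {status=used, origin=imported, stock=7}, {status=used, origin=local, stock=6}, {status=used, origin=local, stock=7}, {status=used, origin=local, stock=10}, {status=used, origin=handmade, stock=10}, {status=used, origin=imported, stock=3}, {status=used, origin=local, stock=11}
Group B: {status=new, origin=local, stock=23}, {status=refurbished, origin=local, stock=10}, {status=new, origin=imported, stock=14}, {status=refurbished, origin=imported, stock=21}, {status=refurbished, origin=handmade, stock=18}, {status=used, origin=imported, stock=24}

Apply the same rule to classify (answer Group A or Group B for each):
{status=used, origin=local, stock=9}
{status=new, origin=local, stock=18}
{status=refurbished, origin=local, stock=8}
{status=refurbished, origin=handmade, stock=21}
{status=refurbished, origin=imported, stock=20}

Group A, Group B, Group B, Group B, Group B

'Group A' ⟺ status is used AND stock ≤ 11.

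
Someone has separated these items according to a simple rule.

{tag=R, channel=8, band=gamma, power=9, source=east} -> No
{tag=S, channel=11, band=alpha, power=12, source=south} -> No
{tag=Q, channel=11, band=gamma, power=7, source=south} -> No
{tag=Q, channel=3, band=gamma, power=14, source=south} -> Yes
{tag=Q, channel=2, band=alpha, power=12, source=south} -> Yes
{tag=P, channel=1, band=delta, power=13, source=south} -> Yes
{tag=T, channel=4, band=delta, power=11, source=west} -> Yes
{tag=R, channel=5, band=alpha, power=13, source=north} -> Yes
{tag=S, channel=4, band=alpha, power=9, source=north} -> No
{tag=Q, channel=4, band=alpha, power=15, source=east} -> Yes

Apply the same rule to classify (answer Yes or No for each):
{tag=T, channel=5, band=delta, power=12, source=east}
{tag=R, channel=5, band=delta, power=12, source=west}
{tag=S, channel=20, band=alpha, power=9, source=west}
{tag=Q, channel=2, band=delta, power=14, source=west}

The classifier is using: channel ≤ 5 AND power ≥ 11.
{tag=T, channel=5, band=delta, power=12, source=east} — channel = 5, power = 12, hence Yes. {tag=R, channel=5, band=delta, power=12, source=west} — channel = 5, power = 12, hence Yes. {tag=S, channel=20, band=alpha, power=9, source=west} — channel = 20, power = 9, hence No. {tag=Q, channel=2, band=delta, power=14, source=west} — channel = 2, power = 14, hence Yes.

Yes, Yes, No, Yes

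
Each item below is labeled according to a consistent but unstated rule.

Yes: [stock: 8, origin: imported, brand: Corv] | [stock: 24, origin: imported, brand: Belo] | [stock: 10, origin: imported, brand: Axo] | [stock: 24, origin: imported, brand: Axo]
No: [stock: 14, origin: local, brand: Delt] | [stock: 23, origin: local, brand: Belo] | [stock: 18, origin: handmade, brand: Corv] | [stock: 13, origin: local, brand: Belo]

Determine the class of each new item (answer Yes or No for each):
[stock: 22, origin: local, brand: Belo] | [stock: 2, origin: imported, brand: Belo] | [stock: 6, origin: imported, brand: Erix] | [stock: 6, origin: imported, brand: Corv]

The rule appears to be: origin is imported.
[stock: 22, origin: local, brand: Belo]: origin is local, doesn't match → No. [stock: 2, origin: imported, brand: Belo]: origin is imported, fits → Yes. [stock: 6, origin: imported, brand: Erix]: origin is imported, fits → Yes. [stock: 6, origin: imported, brand: Corv]: origin is imported, fits → Yes.

No, Yes, Yes, Yes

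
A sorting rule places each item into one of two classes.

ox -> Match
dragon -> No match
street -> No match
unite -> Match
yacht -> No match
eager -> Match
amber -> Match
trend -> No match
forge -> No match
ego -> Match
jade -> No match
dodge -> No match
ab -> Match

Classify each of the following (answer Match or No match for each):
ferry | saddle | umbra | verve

No match, No match, Match, No match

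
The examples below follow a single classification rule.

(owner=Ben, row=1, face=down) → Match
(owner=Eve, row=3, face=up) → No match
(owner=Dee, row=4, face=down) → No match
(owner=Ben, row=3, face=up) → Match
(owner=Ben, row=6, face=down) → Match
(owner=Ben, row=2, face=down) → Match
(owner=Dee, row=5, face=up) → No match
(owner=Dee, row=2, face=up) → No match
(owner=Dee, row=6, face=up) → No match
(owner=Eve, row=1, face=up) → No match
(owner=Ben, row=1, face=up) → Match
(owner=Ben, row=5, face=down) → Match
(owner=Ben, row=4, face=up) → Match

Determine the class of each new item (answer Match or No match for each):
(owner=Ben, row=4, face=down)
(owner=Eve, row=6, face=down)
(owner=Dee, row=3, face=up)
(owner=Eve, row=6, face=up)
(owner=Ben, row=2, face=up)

Match, No match, No match, No match, Match

All 'Match' examples share one property — owner is Ben — and every 'No match' example lacks it.
(owner=Ben, row=4, face=down) — owner is Ben, hence Match.
(owner=Eve, row=6, face=down) — owner is Eve, hence No match.
(owner=Dee, row=3, face=up) — owner is Dee, hence No match.
(owner=Eve, row=6, face=up) — owner is Eve, hence No match.
(owner=Ben, row=2, face=up) — owner is Ben, hence Match.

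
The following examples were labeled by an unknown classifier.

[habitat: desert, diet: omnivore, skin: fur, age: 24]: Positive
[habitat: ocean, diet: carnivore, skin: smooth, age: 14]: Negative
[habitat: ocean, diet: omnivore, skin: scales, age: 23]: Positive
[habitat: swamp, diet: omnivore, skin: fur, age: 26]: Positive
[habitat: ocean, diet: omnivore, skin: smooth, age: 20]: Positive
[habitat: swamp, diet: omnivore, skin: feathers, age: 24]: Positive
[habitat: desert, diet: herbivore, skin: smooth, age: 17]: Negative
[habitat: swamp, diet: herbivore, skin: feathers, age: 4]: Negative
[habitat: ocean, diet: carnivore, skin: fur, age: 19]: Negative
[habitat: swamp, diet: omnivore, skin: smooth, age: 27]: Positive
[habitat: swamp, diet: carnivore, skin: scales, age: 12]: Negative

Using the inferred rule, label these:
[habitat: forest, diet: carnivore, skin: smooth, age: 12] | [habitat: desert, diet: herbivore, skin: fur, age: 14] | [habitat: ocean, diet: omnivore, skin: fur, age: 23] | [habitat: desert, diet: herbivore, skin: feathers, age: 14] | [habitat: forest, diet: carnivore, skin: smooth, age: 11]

The pattern is that an item is 'Positive' exactly when: diet is omnivore.
[habitat: forest, diet: carnivore, skin: smooth, age: 12]: diet is carnivore, does not pass → Negative. [habitat: desert, diet: herbivore, skin: fur, age: 14]: diet is herbivore, does not pass → Negative. [habitat: ocean, diet: omnivore, skin: fur, age: 23]: diet is omnivore, qualifies → Positive. [habitat: desert, diet: herbivore, skin: feathers, age: 14]: diet is herbivore, does not pass → Negative. [habitat: forest, diet: carnivore, skin: smooth, age: 11]: diet is carnivore, does not pass → Negative.

Negative, Negative, Positive, Negative, Negative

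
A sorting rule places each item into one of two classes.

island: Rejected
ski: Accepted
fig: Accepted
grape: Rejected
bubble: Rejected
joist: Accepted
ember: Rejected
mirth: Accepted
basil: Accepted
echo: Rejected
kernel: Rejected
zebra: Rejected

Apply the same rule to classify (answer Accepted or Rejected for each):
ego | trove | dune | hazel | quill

Rejected, Rejected, Rejected, Rejected, Accepted

'Accepted' ⟺ odd length AND contains 'i'.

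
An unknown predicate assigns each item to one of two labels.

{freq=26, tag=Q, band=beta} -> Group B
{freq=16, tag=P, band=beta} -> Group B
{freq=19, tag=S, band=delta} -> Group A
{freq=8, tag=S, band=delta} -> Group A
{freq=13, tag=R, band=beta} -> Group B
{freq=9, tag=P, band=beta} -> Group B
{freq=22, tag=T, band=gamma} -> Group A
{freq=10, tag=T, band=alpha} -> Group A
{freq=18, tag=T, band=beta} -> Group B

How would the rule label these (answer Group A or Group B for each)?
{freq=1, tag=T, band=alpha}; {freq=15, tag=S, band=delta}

A rule that fits every label: band is not beta — true of each 'Group A' example, false of each 'Group B' one.
{freq=1, tag=T, band=alpha}: band is alpha, qualifies → Group A.
{freq=15, tag=S, band=delta}: band is delta, qualifies → Group A.

Group A, Group A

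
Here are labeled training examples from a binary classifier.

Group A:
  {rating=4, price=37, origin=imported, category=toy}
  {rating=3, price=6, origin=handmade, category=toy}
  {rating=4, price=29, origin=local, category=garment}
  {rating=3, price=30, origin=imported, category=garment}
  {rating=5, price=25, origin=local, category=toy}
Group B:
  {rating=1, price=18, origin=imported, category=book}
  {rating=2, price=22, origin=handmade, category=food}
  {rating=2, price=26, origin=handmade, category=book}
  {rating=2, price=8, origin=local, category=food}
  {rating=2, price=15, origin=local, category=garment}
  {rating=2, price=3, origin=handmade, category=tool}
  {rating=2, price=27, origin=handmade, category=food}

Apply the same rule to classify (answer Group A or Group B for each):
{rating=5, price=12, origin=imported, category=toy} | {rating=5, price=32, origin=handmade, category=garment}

Group A, Group A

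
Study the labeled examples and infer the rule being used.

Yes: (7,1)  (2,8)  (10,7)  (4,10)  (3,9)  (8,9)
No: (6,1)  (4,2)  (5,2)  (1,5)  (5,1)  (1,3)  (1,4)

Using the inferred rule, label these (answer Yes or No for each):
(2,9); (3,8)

Yes, Yes

The distinguishing property — sum ≥ 8 — holds for all the 'Yes' cases and none of the 'No' cases.
(2,9): Yes (2+9 = 11). (3,8): Yes (3+8 = 11).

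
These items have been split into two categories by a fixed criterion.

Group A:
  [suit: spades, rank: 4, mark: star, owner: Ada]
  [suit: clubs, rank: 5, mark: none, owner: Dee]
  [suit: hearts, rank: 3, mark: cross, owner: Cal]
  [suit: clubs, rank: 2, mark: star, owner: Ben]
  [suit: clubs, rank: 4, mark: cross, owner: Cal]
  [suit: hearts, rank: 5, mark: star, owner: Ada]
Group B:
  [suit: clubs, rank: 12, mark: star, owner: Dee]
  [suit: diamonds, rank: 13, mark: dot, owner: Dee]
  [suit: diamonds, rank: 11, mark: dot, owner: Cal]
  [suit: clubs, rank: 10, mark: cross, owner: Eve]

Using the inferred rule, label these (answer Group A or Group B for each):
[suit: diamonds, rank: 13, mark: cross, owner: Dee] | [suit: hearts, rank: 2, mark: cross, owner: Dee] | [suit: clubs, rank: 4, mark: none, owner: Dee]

The simplest hypothesis consistent with all the labels is: rank ≤ 5.

Group B, Group A, Group A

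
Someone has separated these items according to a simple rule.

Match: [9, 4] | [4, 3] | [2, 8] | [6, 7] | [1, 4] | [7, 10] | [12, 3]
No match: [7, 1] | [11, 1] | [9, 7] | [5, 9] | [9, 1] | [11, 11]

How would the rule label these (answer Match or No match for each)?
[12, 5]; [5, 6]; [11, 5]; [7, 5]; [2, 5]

Match, Match, No match, No match, Match

'Match' ⟺ product is even.
Match: [12, 5], since 12·5 = 60.
Match: [5, 6], since 5·6 = 30.
No match: [11, 5], since 11·5 = 55.
No match: [7, 5], since 7·5 = 35.
Match: [2, 5], since 2·5 = 10.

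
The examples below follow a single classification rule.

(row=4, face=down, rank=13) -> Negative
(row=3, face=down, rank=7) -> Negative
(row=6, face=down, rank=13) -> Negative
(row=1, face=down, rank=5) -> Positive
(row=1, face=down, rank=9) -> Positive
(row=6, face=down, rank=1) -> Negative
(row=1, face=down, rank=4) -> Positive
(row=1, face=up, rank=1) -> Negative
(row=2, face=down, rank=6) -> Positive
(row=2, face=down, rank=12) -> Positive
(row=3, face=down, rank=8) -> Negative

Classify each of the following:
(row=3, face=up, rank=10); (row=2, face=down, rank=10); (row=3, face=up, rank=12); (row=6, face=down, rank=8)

Negative, Positive, Negative, Negative

The classifier is using: face is down AND row ≤ 2.
(row=3, face=up, rank=10): face is up, row = 3, fails the rule → Negative.
(row=2, face=down, rank=10): face is down, row = 2, passes → Positive.
(row=3, face=up, rank=12): face is up, row = 3, fails the rule → Negative.
(row=6, face=down, rank=8): face is down, row = 6, fails the rule → Negative.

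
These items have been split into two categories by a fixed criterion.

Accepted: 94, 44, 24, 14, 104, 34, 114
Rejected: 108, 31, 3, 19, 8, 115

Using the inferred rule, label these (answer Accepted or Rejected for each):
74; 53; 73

Accepted, Rejected, Rejected

The simplest hypothesis consistent with all the labels is: ends in digit 4.
74: Accepted (last digit 4). 53: Rejected (last digit 3). 73: Rejected (last digit 3).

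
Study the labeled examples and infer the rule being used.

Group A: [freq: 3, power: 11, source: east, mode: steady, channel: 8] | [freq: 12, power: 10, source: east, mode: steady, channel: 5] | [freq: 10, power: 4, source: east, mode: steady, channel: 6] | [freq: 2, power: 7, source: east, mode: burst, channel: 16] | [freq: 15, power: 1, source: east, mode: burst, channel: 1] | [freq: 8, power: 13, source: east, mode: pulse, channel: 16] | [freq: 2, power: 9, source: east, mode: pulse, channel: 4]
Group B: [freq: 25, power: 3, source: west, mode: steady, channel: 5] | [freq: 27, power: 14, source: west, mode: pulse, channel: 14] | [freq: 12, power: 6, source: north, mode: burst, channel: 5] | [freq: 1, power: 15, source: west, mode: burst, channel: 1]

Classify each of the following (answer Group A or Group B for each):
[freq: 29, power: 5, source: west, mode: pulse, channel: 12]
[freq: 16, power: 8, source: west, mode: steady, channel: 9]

Group B, Group B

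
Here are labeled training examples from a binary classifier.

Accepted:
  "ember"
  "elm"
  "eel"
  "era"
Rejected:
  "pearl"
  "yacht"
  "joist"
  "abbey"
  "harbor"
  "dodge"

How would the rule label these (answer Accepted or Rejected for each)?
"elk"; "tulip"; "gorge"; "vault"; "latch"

Accepted, Rejected, Rejected, Rejected, Rejected

The distinguishing property — starts with 'e' — holds for all the 'Accepted' cases and none of the 'Rejected' cases.
Accepted: "elk", since starts with 'e'. Rejected: "tulip", since starts with 't'. Rejected: "gorge", since starts with 'g'. Rejected: "vault", since starts with 'v'. Rejected: "latch", since starts with 'l'.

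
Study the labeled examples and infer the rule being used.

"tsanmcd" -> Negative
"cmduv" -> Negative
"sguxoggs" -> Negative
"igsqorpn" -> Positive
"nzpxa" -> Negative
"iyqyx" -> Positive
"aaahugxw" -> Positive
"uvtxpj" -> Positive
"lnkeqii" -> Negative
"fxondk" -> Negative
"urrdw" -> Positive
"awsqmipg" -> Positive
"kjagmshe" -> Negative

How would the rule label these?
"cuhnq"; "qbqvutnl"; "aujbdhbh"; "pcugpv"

Negative, Negative, Positive, Negative

The simplest hypothesis consistent with all the labels is: starts with a vowel.
"cuhnq": starts with 'c', fails this test → Negative.
"qbqvutnl": starts with 'q', fails this test → Negative.
"aujbdhbh": starts with 'a', satisfies this → Positive.
"pcugpv": starts with 'p', fails this test → Negative.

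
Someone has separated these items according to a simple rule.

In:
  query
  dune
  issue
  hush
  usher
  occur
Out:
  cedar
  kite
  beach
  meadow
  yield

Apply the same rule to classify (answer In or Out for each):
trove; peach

The common property of the 'In' items is: contains 'u'. No 'Out' item has it.
trove → no 'u' → Out. peach → no 'u' → Out.

Out, Out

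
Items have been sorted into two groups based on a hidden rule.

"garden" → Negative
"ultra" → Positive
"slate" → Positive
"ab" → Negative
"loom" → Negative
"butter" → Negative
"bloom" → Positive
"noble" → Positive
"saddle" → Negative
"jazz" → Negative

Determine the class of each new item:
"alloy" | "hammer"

The distinguishing property — odd length — holds for all the 'Positive' cases and none of the 'Negative' cases.
Positive: "alloy", since length 5. Negative: "hammer", since length 6.

Positive, Negative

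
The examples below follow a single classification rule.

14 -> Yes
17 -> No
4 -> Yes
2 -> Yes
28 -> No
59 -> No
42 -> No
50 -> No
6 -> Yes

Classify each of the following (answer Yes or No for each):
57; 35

'Yes' ⟺ at most 14.
57: 57 > 14 — doesn't match, so No. 35: 35 > 14 — doesn't match, so No.

No, No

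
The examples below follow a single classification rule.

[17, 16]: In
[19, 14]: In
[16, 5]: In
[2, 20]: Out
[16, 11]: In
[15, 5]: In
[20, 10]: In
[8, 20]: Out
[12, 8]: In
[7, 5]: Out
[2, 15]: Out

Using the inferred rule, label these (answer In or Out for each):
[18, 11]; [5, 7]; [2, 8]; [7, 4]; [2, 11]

In, Out, Out, Out, Out

The distinguishing property — first ≥ 10 — holds for all the 'In' cases and none of the 'Out' cases.
In: [18, 11], since first 18. Out: [5, 7], since first 5. Out: [2, 8], since first 2. Out: [7, 4], since first 7. Out: [2, 11], since first 2.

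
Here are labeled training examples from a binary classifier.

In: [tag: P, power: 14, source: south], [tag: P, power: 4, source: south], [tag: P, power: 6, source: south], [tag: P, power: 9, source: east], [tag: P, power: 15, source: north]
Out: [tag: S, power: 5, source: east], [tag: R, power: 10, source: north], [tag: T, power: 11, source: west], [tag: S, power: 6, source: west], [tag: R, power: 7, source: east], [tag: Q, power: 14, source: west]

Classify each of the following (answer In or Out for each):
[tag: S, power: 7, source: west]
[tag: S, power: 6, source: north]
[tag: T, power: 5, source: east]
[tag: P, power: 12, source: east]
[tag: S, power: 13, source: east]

Out, Out, Out, In, Out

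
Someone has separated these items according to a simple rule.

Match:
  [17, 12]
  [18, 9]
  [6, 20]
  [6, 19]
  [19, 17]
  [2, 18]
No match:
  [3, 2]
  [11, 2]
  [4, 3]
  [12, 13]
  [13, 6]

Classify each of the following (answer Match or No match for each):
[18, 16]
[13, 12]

Match, No match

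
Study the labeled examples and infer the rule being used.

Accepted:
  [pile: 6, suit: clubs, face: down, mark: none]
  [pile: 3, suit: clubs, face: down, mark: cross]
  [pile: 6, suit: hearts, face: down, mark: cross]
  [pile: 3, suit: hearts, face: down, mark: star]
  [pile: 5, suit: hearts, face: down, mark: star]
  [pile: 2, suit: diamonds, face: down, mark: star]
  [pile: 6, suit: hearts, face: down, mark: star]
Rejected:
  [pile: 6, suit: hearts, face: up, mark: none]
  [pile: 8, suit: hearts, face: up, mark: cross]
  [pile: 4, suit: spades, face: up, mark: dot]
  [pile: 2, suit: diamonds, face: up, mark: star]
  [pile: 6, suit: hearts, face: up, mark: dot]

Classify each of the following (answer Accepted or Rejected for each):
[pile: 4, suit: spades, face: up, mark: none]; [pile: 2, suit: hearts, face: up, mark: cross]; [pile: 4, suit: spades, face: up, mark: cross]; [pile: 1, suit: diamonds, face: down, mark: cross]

Rejected, Rejected, Rejected, Accepted

One predicate separates the groups cleanly: face is down.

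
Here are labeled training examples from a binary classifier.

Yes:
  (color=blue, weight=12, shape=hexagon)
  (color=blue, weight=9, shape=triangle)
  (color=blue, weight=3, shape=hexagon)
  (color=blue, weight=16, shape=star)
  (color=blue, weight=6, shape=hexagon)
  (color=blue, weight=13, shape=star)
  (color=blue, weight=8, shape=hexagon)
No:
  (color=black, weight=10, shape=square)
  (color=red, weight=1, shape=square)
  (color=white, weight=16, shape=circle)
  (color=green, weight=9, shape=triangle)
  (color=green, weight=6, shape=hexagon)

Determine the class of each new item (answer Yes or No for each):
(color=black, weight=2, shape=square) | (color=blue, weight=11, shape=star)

The classifier is using: color is blue.
(color=black, weight=2, shape=square): color is black, lacks this property → No.
(color=blue, weight=11, shape=star): color is blue, has this property → Yes.

No, Yes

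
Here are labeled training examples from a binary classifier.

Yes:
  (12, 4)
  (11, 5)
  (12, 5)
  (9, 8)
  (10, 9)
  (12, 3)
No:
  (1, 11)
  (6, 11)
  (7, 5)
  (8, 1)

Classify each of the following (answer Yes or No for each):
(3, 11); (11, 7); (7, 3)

No, Yes, No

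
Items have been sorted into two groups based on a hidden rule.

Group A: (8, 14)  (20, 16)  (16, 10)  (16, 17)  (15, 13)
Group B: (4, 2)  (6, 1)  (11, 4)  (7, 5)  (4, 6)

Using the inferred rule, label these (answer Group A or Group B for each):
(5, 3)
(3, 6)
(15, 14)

Group B, Group B, Group A

Rule: sum ≥ 22. This holds for each 'Group A' example and fails for each 'Group B' one.
(5, 3): 5+3 = 8, does not satisfy this → Group B. (3, 6): 3+6 = 9, does not satisfy this → Group B. (15, 14): 15+14 = 29, qualifies → Group A.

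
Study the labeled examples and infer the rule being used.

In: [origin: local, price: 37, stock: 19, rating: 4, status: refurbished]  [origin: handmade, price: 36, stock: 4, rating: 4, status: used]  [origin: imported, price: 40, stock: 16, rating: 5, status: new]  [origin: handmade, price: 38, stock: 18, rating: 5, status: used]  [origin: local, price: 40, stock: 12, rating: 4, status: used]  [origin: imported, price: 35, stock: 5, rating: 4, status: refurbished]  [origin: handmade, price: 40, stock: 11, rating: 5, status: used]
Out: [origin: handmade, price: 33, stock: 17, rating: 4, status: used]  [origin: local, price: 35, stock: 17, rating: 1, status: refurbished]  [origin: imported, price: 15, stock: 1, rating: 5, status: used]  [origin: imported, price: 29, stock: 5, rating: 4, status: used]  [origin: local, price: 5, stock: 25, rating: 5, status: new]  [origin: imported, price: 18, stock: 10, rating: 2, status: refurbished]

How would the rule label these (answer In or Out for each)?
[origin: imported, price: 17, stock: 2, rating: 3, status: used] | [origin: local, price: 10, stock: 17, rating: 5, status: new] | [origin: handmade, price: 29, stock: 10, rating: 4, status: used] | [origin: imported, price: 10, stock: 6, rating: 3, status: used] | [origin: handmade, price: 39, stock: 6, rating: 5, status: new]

Out, Out, Out, Out, In

One predicate separates the groups cleanly: price ≥ 35 AND rating ≥ 2.
[origin: imported, price: 17, stock: 2, rating: 3, status: used] — price = 17, rating = 3, hence Out.
[origin: local, price: 10, stock: 17, rating: 5, status: new] — price = 10, rating = 5, hence Out.
[origin: handmade, price: 29, stock: 10, rating: 4, status: used] — price = 29, rating = 4, hence Out.
[origin: imported, price: 10, stock: 6, rating: 3, status: used] — price = 10, rating = 3, hence Out.
[origin: handmade, price: 39, stock: 6, rating: 5, status: new] — price = 39, rating = 5, hence In.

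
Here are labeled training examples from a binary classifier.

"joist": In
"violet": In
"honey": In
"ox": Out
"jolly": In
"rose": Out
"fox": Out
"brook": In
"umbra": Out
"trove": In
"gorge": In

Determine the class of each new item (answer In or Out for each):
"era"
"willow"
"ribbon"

Out, In, In

The distinguishing property — length ≥ 5 AND contains 'o' — holds for all the 'In' cases and none of the 'Out' cases.
"era": length 3, no 'o' — fails this test, so Out. "willow": length 6, has 'o' — checks out, so In. "ribbon": length 6, has 'o' — checks out, so In.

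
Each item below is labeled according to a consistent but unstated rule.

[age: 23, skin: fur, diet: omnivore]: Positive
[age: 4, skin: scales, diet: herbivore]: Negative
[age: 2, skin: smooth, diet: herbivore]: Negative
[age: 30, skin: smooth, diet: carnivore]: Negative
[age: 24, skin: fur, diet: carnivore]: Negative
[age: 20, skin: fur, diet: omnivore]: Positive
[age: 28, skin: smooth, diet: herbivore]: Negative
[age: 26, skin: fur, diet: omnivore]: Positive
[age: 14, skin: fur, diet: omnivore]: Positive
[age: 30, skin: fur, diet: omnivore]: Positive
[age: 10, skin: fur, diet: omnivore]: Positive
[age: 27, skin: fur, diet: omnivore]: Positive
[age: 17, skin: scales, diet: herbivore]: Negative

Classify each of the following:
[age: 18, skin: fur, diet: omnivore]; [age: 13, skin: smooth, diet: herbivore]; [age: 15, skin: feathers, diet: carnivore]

Positive, Negative, Negative

One predicate separates the groups cleanly: diet is omnivore.
[age: 18, skin: fur, diet: omnivore] → diet is omnivore → Positive.
[age: 13, skin: smooth, diet: herbivore] → diet is herbivore → Negative.
[age: 15, skin: feathers, diet: carnivore] → diet is carnivore → Negative.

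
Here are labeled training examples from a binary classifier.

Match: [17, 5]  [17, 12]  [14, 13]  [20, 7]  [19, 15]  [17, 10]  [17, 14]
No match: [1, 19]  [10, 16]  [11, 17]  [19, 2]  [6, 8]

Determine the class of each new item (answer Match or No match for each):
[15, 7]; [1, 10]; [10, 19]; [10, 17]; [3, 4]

Match, No match, No match, No match, No match

The classifier is using: first > second AND sum ≥ 22.
[15, 7]: 15 > 7, 15+7 = 22, checks out → Match. [1, 10]: 1 < 10, 1+10 = 11, doesn't match → No match. [10, 19]: 10 < 19, 10+19 = 29, doesn't match → No match. [10, 17]: 10 < 17, 10+17 = 27, doesn't match → No match. [3, 4]: 3 < 4, 3+4 = 7, doesn't match → No match.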